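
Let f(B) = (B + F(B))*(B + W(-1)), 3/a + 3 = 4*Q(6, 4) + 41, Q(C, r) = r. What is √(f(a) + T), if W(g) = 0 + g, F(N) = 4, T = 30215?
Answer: √9788419/18 ≈ 173.81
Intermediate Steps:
a = 1/18 (a = 3/(-3 + (4*4 + 41)) = 3/(-3 + (16 + 41)) = 3/(-3 + 57) = 3/54 = 3*(1/54) = 1/18 ≈ 0.055556)
W(g) = g
f(B) = (-1 + B)*(4 + B) (f(B) = (B + 4)*(B - 1) = (4 + B)*(-1 + B) = (-1 + B)*(4 + B))
√(f(a) + T) = √((-4 + (1/18)² + 3*(1/18)) + 30215) = √((-4 + 1/324 + ⅙) + 30215) = √(-1241/324 + 30215) = √(9788419/324) = √9788419/18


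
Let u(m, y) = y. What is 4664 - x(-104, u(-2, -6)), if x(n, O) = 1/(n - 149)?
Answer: 1179993/253 ≈ 4664.0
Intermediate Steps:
x(n, O) = 1/(-149 + n)
4664 - x(-104, u(-2, -6)) = 4664 - 1/(-149 - 104) = 4664 - 1/(-253) = 4664 - 1*(-1/253) = 4664 + 1/253 = 1179993/253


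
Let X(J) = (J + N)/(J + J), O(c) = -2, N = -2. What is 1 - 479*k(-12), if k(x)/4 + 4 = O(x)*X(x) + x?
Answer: 98677/3 ≈ 32892.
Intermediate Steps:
X(J) = (-2 + J)/(2*J) (X(J) = (J - 2)/(J + J) = (-2 + J)/((2*J)) = (-2 + J)*(1/(2*J)) = (-2 + J)/(2*J))
k(x) = -16 + 4*x - 4*(-2 + x)/x (k(x) = -16 + 4*(-(-2 + x)/x + x) = -16 + 4*(x - (-2 + x)/x) = -16 + (4*x - 4*(-2 + x)/x) = -16 + 4*x - 4*(-2 + x)/x)
1 - 479*k(-12) = 1 - 479*(-20 + 4*(-12) + 8/(-12)) = 1 - 479*(-20 - 48 + 8*(-1/12)) = 1 - 479*(-20 - 48 - 2/3) = 1 - 479*(-206/3) = 1 + 98674/3 = 98677/3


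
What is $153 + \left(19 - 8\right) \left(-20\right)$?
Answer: $-67$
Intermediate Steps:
$153 + \left(19 - 8\right) \left(-20\right) = 153 + 11 \left(-20\right) = 153 - 220 = -67$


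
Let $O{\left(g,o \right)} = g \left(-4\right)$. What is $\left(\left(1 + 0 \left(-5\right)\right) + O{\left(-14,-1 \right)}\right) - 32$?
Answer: $25$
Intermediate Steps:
$O{\left(g,o \right)} = - 4 g$
$\left(\left(1 + 0 \left(-5\right)\right) + O{\left(-14,-1 \right)}\right) - 32 = \left(\left(1 + 0 \left(-5\right)\right) - -56\right) - 32 = \left(\left(1 + 0\right) + 56\right) - 32 = \left(1 + 56\right) - 32 = 57 - 32 = 25$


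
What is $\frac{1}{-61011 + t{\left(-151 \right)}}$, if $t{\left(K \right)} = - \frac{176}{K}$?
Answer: $- \frac{151}{9212485} \approx -1.6391 \cdot 10^{-5}$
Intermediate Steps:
$\frac{1}{-61011 + t{\left(-151 \right)}} = \frac{1}{-61011 - \frac{176}{-151}} = \frac{1}{-61011 - - \frac{176}{151}} = \frac{1}{-61011 + \frac{176}{151}} = \frac{1}{- \frac{9212485}{151}} = - \frac{151}{9212485}$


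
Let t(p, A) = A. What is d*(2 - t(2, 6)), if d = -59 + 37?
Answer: 88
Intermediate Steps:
d = -22
d*(2 - t(2, 6)) = -22*(2 - 1*6) = -22*(2 - 6) = -22*(-4) = 88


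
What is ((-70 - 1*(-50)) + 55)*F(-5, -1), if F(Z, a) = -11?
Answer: -385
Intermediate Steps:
((-70 - 1*(-50)) + 55)*F(-5, -1) = ((-70 - 1*(-50)) + 55)*(-11) = ((-70 + 50) + 55)*(-11) = (-20 + 55)*(-11) = 35*(-11) = -385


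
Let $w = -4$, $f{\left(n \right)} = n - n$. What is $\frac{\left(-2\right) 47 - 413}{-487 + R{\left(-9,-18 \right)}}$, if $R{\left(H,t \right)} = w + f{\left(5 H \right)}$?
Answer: $\frac{507}{491} \approx 1.0326$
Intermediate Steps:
$f{\left(n \right)} = 0$
$R{\left(H,t \right)} = -4$ ($R{\left(H,t \right)} = -4 + 0 = -4$)
$\frac{\left(-2\right) 47 - 413}{-487 + R{\left(-9,-18 \right)}} = \frac{\left(-2\right) 47 - 413}{-487 - 4} = \frac{-94 - 413}{-491} = \left(-507\right) \left(- \frac{1}{491}\right) = \frac{507}{491}$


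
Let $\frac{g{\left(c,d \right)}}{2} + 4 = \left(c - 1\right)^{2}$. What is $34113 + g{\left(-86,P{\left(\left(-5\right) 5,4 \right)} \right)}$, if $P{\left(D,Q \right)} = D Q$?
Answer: $49243$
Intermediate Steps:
$g{\left(c,d \right)} = -8 + 2 \left(-1 + c\right)^{2}$ ($g{\left(c,d \right)} = -8 + 2 \left(c - 1\right)^{2} = -8 + 2 \left(-1 + c\right)^{2}$)
$34113 + g{\left(-86,P{\left(\left(-5\right) 5,4 \right)} \right)} = 34113 - \left(8 - 2 \left(-1 - 86\right)^{2}\right) = 34113 - \left(8 - 2 \left(-87\right)^{2}\right) = 34113 + \left(-8 + 2 \cdot 7569\right) = 34113 + \left(-8 + 15138\right) = 34113 + 15130 = 49243$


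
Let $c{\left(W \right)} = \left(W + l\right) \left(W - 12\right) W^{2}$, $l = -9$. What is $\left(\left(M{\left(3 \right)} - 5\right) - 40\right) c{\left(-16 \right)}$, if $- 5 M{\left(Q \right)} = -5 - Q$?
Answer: $-7777280$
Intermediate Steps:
$M{\left(Q \right)} = 1 + \frac{Q}{5}$ ($M{\left(Q \right)} = - \frac{-5 - Q}{5} = 1 + \frac{Q}{5}$)
$c{\left(W \right)} = W^{2} \left(-12 + W\right) \left(-9 + W\right)$ ($c{\left(W \right)} = \left(W - 9\right) \left(W - 12\right) W^{2} = \left(-9 + W\right) \left(-12 + W\right) W^{2} = \left(-12 + W\right) \left(-9 + W\right) W^{2} = W^{2} \left(-12 + W\right) \left(-9 + W\right)$)
$\left(\left(M{\left(3 \right)} - 5\right) - 40\right) c{\left(-16 \right)} = \left(\left(\left(1 + \frac{1}{5} \cdot 3\right) - 5\right) - 40\right) \left(-16\right)^{2} \left(108 + \left(-16\right)^{2} - -336\right) = \left(\left(\left(1 + \frac{3}{5}\right) - 5\right) - 40\right) 256 \left(108 + 256 + 336\right) = \left(\left(\frac{8}{5} - 5\right) - 40\right) 256 \cdot 700 = \left(- \frac{17}{5} - 40\right) 179200 = \left(- \frac{217}{5}\right) 179200 = -7777280$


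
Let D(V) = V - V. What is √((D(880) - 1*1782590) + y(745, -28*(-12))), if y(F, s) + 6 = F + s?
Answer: I*√1781515 ≈ 1334.7*I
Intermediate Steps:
D(V) = 0
y(F, s) = -6 + F + s (y(F, s) = -6 + (F + s) = -6 + F + s)
√((D(880) - 1*1782590) + y(745, -28*(-12))) = √((0 - 1*1782590) + (-6 + 745 - 28*(-12))) = √((0 - 1782590) + (-6 + 745 + 336)) = √(-1782590 + 1075) = √(-1781515) = I*√1781515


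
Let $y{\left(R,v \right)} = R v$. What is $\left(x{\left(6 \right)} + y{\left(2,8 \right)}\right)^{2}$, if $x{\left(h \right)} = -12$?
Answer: $16$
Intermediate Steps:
$\left(x{\left(6 \right)} + y{\left(2,8 \right)}\right)^{2} = \left(-12 + 2 \cdot 8\right)^{2} = \left(-12 + 16\right)^{2} = 4^{2} = 16$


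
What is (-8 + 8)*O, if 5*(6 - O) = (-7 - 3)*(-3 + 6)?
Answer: 0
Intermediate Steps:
O = 12 (O = 6 - (-7 - 3)*(-3 + 6)/5 = 6 - (-2)*3 = 6 - 1/5*(-30) = 6 + 6 = 12)
(-8 + 8)*O = (-8 + 8)*12 = 0*12 = 0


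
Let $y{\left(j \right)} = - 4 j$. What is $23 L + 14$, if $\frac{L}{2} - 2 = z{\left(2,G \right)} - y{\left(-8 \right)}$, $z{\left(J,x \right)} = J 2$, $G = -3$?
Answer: $-1182$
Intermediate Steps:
$z{\left(J,x \right)} = 2 J$
$L = -52$ ($L = 4 + 2 \left(2 \cdot 2 - \left(-4\right) \left(-8\right)\right) = 4 + 2 \left(4 - 32\right) = 4 + 2 \left(-28\right) = 4 - 56 = -52$)
$23 L + 14 = 23 \left(-52\right) + 14 = -1196 + 14 = -1182$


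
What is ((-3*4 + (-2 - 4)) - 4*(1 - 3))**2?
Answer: 100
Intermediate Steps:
((-3*4 + (-2 - 4)) - 4*(1 - 3))**2 = ((-12 - 6) - 4*(-2))**2 = (-18 + 8)**2 = (-10)**2 = 100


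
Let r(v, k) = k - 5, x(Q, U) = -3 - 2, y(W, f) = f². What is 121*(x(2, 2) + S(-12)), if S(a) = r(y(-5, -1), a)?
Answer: -2662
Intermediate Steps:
x(Q, U) = -5
r(v, k) = -5 + k
S(a) = -5 + a
121*(x(2, 2) + S(-12)) = 121*(-5 + (-5 - 12)) = 121*(-5 - 17) = 121*(-22) = -2662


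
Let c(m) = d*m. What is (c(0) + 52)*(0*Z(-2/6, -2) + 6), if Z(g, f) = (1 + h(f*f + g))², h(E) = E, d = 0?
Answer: 312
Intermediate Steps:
Z(g, f) = (1 + g + f²)² (Z(g, f) = (1 + (f*f + g))² = (1 + (f² + g))² = (1 + (g + f²))² = (1 + g + f²)²)
c(m) = 0 (c(m) = 0*m = 0)
(c(0) + 52)*(0*Z(-2/6, -2) + 6) = (0 + 52)*(0*(1 - 2/6 + (-2)²)² + 6) = 52*(0*(1 - 2*⅙ + 4)² + 6) = 52*(0*(1 - ⅓ + 4)² + 6) = 52*(0*(14/3)² + 6) = 52*(0*(196/9) + 6) = 52*(0 + 6) = 52*6 = 312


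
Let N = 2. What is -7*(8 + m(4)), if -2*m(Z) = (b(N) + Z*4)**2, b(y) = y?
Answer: 1078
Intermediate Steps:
m(Z) = -(2 + 4*Z)**2/2 (m(Z) = -(2 + Z*4)**2/2 = -(2 + 4*Z)**2/2)
-7*(8 + m(4)) = -7*(8 - 2*(1 + 2*4)**2) = -7*(8 - 2*(1 + 8)**2) = -7*(8 - 2*9**2) = -7*(8 - 2*81) = -7*(8 - 162) = -7*(-154) = 1078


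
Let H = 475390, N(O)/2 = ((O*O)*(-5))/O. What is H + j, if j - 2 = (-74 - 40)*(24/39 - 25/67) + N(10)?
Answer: 413955278/871 ≈ 4.7526e+5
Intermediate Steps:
N(O) = -10*O (N(O) = 2*(((O*O)*(-5))/O) = 2*((O²*(-5))/O) = 2*((-5*O²)/O) = 2*(-5*O) = -10*O)
j = -109412/871 (j = 2 + ((-74 - 40)*(24/39 - 25/67) - 10*10) = 2 + (-114*(24*(1/39) - 25*1/67) - 100) = 2 + (-114*(8/13 - 25/67) - 100) = 2 + (-114*211/871 - 100) = 2 + (-24054/871 - 100) = 2 - 111154/871 = -109412/871 ≈ -125.62)
H + j = 475390 - 109412/871 = 413955278/871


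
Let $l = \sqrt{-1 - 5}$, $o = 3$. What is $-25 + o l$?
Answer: $-25 + 3 i \sqrt{6} \approx -25.0 + 7.3485 i$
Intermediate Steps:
$l = i \sqrt{6}$ ($l = \sqrt{-6} = i \sqrt{6} \approx 2.4495 i$)
$-25 + o l = -25 + 3 i \sqrt{6}$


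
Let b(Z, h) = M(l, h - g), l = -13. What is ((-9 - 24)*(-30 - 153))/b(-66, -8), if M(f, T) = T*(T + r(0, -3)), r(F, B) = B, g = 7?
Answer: 671/30 ≈ 22.367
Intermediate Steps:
M(f, T) = T*(-3 + T) (M(f, T) = T*(T - 3) = T*(-3 + T))
b(Z, h) = (-10 + h)*(-7 + h) (b(Z, h) = (h - 1*7)*(-3 + (h - 1*7)) = (h - 7)*(-3 + (h - 7)) = (-7 + h)*(-3 + (-7 + h)) = (-7 + h)*(-10 + h) = (-10 + h)*(-7 + h))
((-9 - 24)*(-30 - 153))/b(-66, -8) = ((-9 - 24)*(-30 - 153))/(((-10 - 8)*(-7 - 8))) = (-33*(-183))/((-18*(-15))) = 6039/270 = 6039*(1/270) = 671/30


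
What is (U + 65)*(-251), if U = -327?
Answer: 65762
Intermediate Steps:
(U + 65)*(-251) = (-327 + 65)*(-251) = -262*(-251) = 65762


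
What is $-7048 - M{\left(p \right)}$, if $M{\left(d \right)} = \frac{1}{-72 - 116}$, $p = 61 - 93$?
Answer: $- \frac{1325023}{188} \approx -7048.0$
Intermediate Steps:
$p = -32$ ($p = 61 - 93 = -32$)
$M{\left(d \right)} = - \frac{1}{188}$ ($M{\left(d \right)} = \frac{1}{-188} = - \frac{1}{188}$)
$-7048 - M{\left(p \right)} = -7048 - - \frac{1}{188} = -7048 + \frac{1}{188} = - \frac{1325023}{188}$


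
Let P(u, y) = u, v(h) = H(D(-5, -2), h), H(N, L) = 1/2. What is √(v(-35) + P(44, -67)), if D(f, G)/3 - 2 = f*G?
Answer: √178/2 ≈ 6.6708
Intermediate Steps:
D(f, G) = 6 + 3*G*f (D(f, G) = 6 + 3*(f*G) = 6 + 3*(G*f) = 6 + 3*G*f)
H(N, L) = ½
v(h) = ½
√(v(-35) + P(44, -67)) = √(½ + 44) = √(89/2) = √178/2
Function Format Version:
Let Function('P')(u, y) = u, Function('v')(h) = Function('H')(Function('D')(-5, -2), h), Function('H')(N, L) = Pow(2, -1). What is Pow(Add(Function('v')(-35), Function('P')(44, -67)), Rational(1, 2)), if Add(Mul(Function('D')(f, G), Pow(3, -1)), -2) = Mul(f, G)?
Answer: Mul(Rational(1, 2), Pow(178, Rational(1, 2))) ≈ 6.6708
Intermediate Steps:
Function('D')(f, G) = Add(6, Mul(3, G, f)) (Function('D')(f, G) = Add(6, Mul(3, Mul(f, G))) = Add(6, Mul(3, Mul(G, f))) = Add(6, Mul(3, G, f)))
Function('H')(N, L) = Rational(1, 2)
Function('v')(h) = Rational(1, 2)
Pow(Add(Function('v')(-35), Function('P')(44, -67)), Rational(1, 2)) = Pow(Add(Rational(1, 2), 44), Rational(1, 2)) = Pow(Rational(89, 2), Rational(1, 2)) = Mul(Rational(1, 2), Pow(178, Rational(1, 2)))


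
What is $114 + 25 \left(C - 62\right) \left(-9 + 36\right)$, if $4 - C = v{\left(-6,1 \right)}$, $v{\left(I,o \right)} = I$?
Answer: $-34986$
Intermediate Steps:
$C = 10$ ($C = 4 - -6 = 4 + 6 = 10$)
$114 + 25 \left(C - 62\right) \left(-9 + 36\right) = 114 + 25 \left(10 - 62\right) \left(-9 + 36\right) = 114 + 25 \left(\left(-52\right) 27\right) = 114 + 25 \left(-1404\right) = 114 - 35100 = -34986$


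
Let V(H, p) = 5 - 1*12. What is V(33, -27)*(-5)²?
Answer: -175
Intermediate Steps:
V(H, p) = -7 (V(H, p) = 5 - 12 = -7)
V(33, -27)*(-5)² = -7*(-5)² = -7*25 = -175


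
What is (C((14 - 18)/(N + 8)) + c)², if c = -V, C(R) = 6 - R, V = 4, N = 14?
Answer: 576/121 ≈ 4.7603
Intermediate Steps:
c = -4 (c = -1*4 = -4)
(C((14 - 18)/(N + 8)) + c)² = ((6 - (14 - 18)/(14 + 8)) - 4)² = ((6 - (-4)/22) - 4)² = ((6 - 1*(-2/11)) - 4)² = ((6 + 2/11) - 4)² = (68/11 - 4)² = (24/11)² = 576/121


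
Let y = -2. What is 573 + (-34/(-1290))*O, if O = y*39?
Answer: 122753/215 ≈ 570.94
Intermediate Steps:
O = -78 (O = -2*39 = -78)
573 + (-34/(-1290))*O = 573 - 34/(-1290)*(-78) = 573 - 34*(-1/1290)*(-78) = 573 + (17/645)*(-78) = 573 - 442/215 = 122753/215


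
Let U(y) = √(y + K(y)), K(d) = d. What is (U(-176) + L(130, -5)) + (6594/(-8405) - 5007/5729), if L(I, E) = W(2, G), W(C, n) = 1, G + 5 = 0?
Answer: -31708616/48152245 + 4*I*√22 ≈ -0.65851 + 18.762*I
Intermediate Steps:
G = -5 (G = -5 + 0 = -5)
L(I, E) = 1
U(y) = √2*√y (U(y) = √(y + y) = √(2*y) = √2*√y)
(U(-176) + L(130, -5)) + (6594/(-8405) - 5007/5729) = (√2*√(-176) + 1) + (6594/(-8405) - 5007/5729) = (√2*(4*I*√11) + 1) + (6594*(-1/8405) - 5007*1/5729) = (4*I*√22 + 1) + (-6594/8405 - 5007/5729) = (1 + 4*I*√22) - 79860861/48152245 = -31708616/48152245 + 4*I*√22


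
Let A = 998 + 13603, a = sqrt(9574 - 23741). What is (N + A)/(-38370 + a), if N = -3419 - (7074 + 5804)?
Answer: 65075520/1472271067 + 1696*I*sqrt(14167)/1472271067 ≈ 0.044201 + 0.00013711*I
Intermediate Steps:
a = I*sqrt(14167) (a = sqrt(-14167) = I*sqrt(14167) ≈ 119.03*I)
A = 14601
N = -16297 (N = -3419 - 1*12878 = -3419 - 12878 = -16297)
(N + A)/(-38370 + a) = (-16297 + 14601)/(-38370 + I*sqrt(14167)) = -1696/(-38370 + I*sqrt(14167))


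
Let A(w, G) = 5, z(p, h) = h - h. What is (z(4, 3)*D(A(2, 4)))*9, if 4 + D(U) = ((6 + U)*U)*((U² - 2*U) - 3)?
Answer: 0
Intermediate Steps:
z(p, h) = 0
D(U) = -4 + U*(6 + U)*(-3 + U² - 2*U) (D(U) = -4 + ((6 + U)*U)*((U² - 2*U) - 3) = -4 + (U*(6 + U))*(-3 + U² - 2*U) = -4 + U*(6 + U)*(-3 + U² - 2*U))
(z(4, 3)*D(A(2, 4)))*9 = (0*(-4 + 5⁴ - 18*5 - 15*5² + 4*5³))*9 = (0*(-4 + 625 - 90 - 15*25 + 4*125))*9 = (0*(-4 + 625 - 90 - 375 + 500))*9 = (0*656)*9 = 0*9 = 0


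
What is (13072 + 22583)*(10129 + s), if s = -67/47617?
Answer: 17196853114530/47617 ≈ 3.6115e+8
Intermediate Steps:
s = -67/47617 (s = -67*1/47617 = -67/47617 ≈ -0.0014071)
(13072 + 22583)*(10129 + s) = (13072 + 22583)*(10129 - 67/47617) = 35655*(482312526/47617) = 17196853114530/47617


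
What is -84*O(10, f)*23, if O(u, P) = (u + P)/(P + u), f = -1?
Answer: -1932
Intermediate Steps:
O(u, P) = 1 (O(u, P) = (P + u)/(P + u) = 1)
-84*O(10, f)*23 = -84*1*23 = -84*23 = -1932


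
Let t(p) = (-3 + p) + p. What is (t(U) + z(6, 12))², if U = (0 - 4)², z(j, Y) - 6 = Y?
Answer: 2209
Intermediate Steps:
z(j, Y) = 6 + Y
U = 16 (U = (-4)² = 16)
t(p) = -3 + 2*p
(t(U) + z(6, 12))² = ((-3 + 2*16) + (6 + 12))² = ((-3 + 32) + 18)² = (29 + 18)² = 47² = 2209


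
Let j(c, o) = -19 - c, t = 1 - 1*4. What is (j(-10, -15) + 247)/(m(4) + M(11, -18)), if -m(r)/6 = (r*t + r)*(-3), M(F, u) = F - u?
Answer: -238/115 ≈ -2.0696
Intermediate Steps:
t = -3 (t = 1 - 4 = -3)
m(r) = -36*r (m(r) = -6*(r*(-3) + r)*(-3) = -6*(-3*r + r)*(-3) = -6*(-2*r)*(-3) = -36*r)
(j(-10, -15) + 247)/(m(4) + M(11, -18)) = ((-19 - 1*(-10)) + 247)/(-36*4 + (11 - 1*(-18))) = ((-19 + 10) + 247)/(-144 + (11 + 18)) = (-9 + 247)/(-144 + 29) = 238/(-115) = 238*(-1/115) = -238/115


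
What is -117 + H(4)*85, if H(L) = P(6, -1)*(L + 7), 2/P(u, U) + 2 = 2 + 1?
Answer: 1753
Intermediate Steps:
P(u, U) = 2 (P(u, U) = 2/(-2 + (2 + 1)) = 2/(-2 + 3) = 2/1 = 2*1 = 2)
H(L) = 14 + 2*L (H(L) = 2*(L + 7) = 2*(7 + L) = 14 + 2*L)
-117 + H(4)*85 = -117 + (14 + 2*4)*85 = -117 + (14 + 8)*85 = -117 + 22*85 = -117 + 1870 = 1753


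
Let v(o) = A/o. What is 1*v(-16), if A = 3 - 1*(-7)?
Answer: -5/8 ≈ -0.62500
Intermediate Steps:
A = 10 (A = 3 + 7 = 10)
v(o) = 10/o
1*v(-16) = 1*(10/(-16)) = 1*(10*(-1/16)) = 1*(-5/8) = -5/8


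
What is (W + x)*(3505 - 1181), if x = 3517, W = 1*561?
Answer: 9477272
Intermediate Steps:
W = 561
(W + x)*(3505 - 1181) = (561 + 3517)*(3505 - 1181) = 4078*2324 = 9477272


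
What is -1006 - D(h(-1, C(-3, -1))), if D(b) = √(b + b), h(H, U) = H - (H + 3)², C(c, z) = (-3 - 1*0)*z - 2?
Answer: -1006 - I*√10 ≈ -1006.0 - 3.1623*I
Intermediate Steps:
C(c, z) = -2 - 3*z (C(c, z) = (-3 + 0)*z - 2 = -3*z - 2 = -2 - 3*z)
h(H, U) = H - (3 + H)²
D(b) = √2*√b (D(b) = √(2*b) = √2*√b)
-1006 - D(h(-1, C(-3, -1))) = -1006 - √2*√(-1 - (3 - 1)²) = -1006 - √2*√(-1 - 1*2²) = -1006 - √2*√(-1 - 1*4) = -1006 - √2*√(-1 - 4) = -1006 - √2*√(-5) = -1006 - √2*I*√5 = -1006 - I*√10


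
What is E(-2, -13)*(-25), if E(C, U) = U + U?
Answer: 650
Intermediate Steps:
E(C, U) = 2*U
E(-2, -13)*(-25) = (2*(-13))*(-25) = -26*(-25) = 650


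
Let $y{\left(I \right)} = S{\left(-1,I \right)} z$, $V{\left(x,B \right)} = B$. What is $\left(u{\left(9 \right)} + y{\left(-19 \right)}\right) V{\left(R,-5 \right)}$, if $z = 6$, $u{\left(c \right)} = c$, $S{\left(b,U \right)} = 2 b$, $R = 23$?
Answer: $15$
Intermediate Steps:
$y{\left(I \right)} = -12$ ($y{\left(I \right)} = 2 \left(-1\right) 6 = \left(-2\right) 6 = -12$)
$\left(u{\left(9 \right)} + y{\left(-19 \right)}\right) V{\left(R,-5 \right)} = \left(9 - 12\right) \left(-5\right) = \left(-3\right) \left(-5\right) = 15$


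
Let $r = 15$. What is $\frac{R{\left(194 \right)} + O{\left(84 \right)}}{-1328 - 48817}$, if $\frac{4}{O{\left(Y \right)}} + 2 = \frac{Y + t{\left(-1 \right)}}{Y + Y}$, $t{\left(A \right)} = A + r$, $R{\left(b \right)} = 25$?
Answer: $- \frac{377}{852465} \approx -0.00044225$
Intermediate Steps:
$t{\left(A \right)} = 15 + A$ ($t{\left(A \right)} = A + 15 = 15 + A$)
$O{\left(Y \right)} = \frac{4}{-2 + \frac{14 + Y}{2 Y}}$ ($O{\left(Y \right)} = \frac{4}{-2 + \frac{Y + \left(15 - 1\right)}{Y + Y}} = \frac{4}{-2 + \frac{Y + 14}{2 Y}} = \frac{4}{-2 + \left(14 + Y\right) \frac{1}{2 Y}} = \frac{4}{-2 + \frac{14 + Y}{2 Y}}$)
$\frac{R{\left(194 \right)} + O{\left(84 \right)}}{-1328 - 48817} = \frac{25 - \frac{672}{-14 + 3 \cdot 84}}{-1328 - 48817} = \frac{25 - \frac{672}{-14 + 252}}{-50145} = \left(25 - \frac{672}{238}\right) \left(- \frac{1}{50145}\right) = \left(25 - 672 \cdot \frac{1}{238}\right) \left(- \frac{1}{50145}\right) = \left(25 - \frac{48}{17}\right) \left(- \frac{1}{50145}\right) = \frac{377}{17} \left(- \frac{1}{50145}\right) = - \frac{377}{852465}$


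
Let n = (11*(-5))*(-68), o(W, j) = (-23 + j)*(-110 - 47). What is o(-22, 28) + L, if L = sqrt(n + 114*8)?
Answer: -785 + 2*sqrt(1163) ≈ -716.79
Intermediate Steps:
o(W, j) = 3611 - 157*j (o(W, j) = (-23 + j)*(-157) = 3611 - 157*j)
n = 3740 (n = -55*(-68) = 3740)
L = 2*sqrt(1163) (L = sqrt(3740 + 114*8) = sqrt(3740 + 912) = sqrt(4652) = 2*sqrt(1163) ≈ 68.206)
o(-22, 28) + L = (3611 - 157*28) + 2*sqrt(1163) = (3611 - 4396) + 2*sqrt(1163) = -785 + 2*sqrt(1163)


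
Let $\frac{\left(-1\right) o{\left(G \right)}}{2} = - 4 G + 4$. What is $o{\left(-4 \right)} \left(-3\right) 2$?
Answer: $240$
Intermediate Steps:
$o{\left(G \right)} = -8 + 8 G$ ($o{\left(G \right)} = - 2 \left(- 4 G + 4\right) = - 2 \left(4 - 4 G\right) = -8 + 8 G$)
$o{\left(-4 \right)} \left(-3\right) 2 = \left(-8 + 8 \left(-4\right)\right) \left(-3\right) 2 = \left(-8 - 32\right) \left(-3\right) 2 = \left(-40\right) \left(-3\right) 2 = 120 \cdot 2 = 240$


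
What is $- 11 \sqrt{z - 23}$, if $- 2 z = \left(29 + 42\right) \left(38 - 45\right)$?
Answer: $- \frac{11 \sqrt{902}}{2} \approx -165.18$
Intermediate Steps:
$z = \frac{497}{2}$ ($z = - \frac{\left(29 + 42\right) \left(38 - 45\right)}{2} = - \frac{71 \left(-7\right)}{2} = \left(- \frac{1}{2}\right) \left(-497\right) = \frac{497}{2} \approx 248.5$)
$- 11 \sqrt{z - 23} = - 11 \sqrt{\frac{497}{2} - 23} = - 11 \sqrt{\frac{451}{2}} = - 11 \frac{\sqrt{902}}{2} = - \frac{11 \sqrt{902}}{2}$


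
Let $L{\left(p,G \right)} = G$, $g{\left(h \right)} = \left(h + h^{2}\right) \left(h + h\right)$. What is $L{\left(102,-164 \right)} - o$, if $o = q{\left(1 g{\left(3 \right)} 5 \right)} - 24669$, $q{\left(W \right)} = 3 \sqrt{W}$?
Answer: $24505 - 18 \sqrt{10} \approx 24448.0$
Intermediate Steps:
$g{\left(h \right)} = 2 h \left(h + h^{2}\right)$ ($g{\left(h \right)} = \left(h + h^{2}\right) 2 h = 2 h \left(h + h^{2}\right)$)
$o = -24669 + 18 \sqrt{10}$ ($o = 3 \sqrt{1 \cdot 2 \cdot 3^{2} \left(1 + 3\right) 5} - 24669 = 3 \sqrt{1 \cdot 2 \cdot 9 \cdot 4 \cdot 5} - 24669 = 3 \sqrt{1 \cdot 72 \cdot 5} - 24669 = 3 \sqrt{72 \cdot 5} - 24669 = 3 \sqrt{360} - 24669 = 3 \cdot 6 \sqrt{10} - 24669 = 18 \sqrt{10} - 24669 = -24669 + 18 \sqrt{10} \approx -24612.0$)
$L{\left(102,-164 \right)} - o = -164 - \left(-24669 + 18 \sqrt{10}\right) = -164 + \left(24669 - 18 \sqrt{10}\right) = 24505 - 18 \sqrt{10}$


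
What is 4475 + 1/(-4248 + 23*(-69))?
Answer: 26111624/5835 ≈ 4475.0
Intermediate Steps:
4475 + 1/(-4248 + 23*(-69)) = 4475 + 1/(-4248 - 1587) = 4475 + 1/(-5835) = 4475 - 1/5835 = 26111624/5835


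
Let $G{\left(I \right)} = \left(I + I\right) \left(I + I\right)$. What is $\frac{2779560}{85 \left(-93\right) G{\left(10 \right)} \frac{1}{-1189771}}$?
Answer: $\frac{27558665673}{26350} \approx 1.0459 \cdot 10^{6}$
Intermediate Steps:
$G{\left(I \right)} = 4 I^{2}$ ($G{\left(I \right)} = 2 I 2 I = 4 I^{2}$)
$\frac{2779560}{85 \left(-93\right) G{\left(10 \right)} \frac{1}{-1189771}} = \frac{2779560}{85 \left(-93\right) 4 \cdot 10^{2} \frac{1}{-1189771}} = \frac{2779560}{- 7905 \cdot 4 \cdot 100 \left(- \frac{1}{1189771}\right)} = \frac{2779560}{\left(-7905\right) 400 \left(- \frac{1}{1189771}\right)} = \frac{2779560}{\left(-3162000\right) \left(- \frac{1}{1189771}\right)} = \frac{2779560}{\frac{3162000}{1189771}} = 2779560 \cdot \frac{1189771}{3162000} = \frac{27558665673}{26350}$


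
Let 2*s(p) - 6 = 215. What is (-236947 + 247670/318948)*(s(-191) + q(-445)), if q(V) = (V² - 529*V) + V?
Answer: -32730553200788213/318948 ≈ -1.0262e+11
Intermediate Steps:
q(V) = V² - 528*V
s(p) = 221/2 (s(p) = 3 + (½)*215 = 3 + 215/2 = 221/2)
(-236947 + 247670/318948)*(s(-191) + q(-445)) = (-236947 + 247670/318948)*(221/2 - 445*(-528 - 445)) = (-236947 + 247670*(1/318948))*(221/2 - 445*(-973)) = (-236947 + 123835/159474)*(221/2 + 432985) = -37786762043/159474*866191/2 = -32730553200788213/318948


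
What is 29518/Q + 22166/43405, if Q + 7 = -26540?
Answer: -692787988/1152272535 ≈ -0.60124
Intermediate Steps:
Q = -26547 (Q = -7 - 26540 = -26547)
29518/Q + 22166/43405 = 29518/(-26547) + 22166/43405 = 29518*(-1/26547) + 22166*(1/43405) = -29518/26547 + 22166/43405 = -692787988/1152272535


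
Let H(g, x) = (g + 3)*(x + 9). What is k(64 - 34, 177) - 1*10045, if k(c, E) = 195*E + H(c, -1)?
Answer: 24734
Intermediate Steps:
H(g, x) = (3 + g)*(9 + x)
k(c, E) = 24 + 8*c + 195*E (k(c, E) = 195*E + (27 + 3*(-1) + 9*c + c*(-1)) = 195*E + (27 - 3 + 9*c - c) = 195*E + (24 + 8*c) = 24 + 8*c + 195*E)
k(64 - 34, 177) - 1*10045 = (24 + 8*(64 - 34) + 195*177) - 1*10045 = (24 + 8*30 + 34515) - 10045 = (24 + 240 + 34515) - 10045 = 34779 - 10045 = 24734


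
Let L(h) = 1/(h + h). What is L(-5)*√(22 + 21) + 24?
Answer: 24 - √43/10 ≈ 23.344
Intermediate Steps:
L(h) = 1/(2*h)
L(-5)*√(22 + 21) + 24 = ((½)/(-5))*√(22 + 21) + 24 = ((½)*(-⅕))*√43 + 24 = -√43/10 + 24 = 24 - √43/10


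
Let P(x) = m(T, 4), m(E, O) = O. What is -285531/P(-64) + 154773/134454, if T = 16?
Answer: -6398360997/89636 ≈ -71382.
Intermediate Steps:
P(x) = 4
-285531/P(-64) + 154773/134454 = -285531/4 + 154773/134454 = -285531*1/4 + 154773*(1/134454) = -285531/4 + 51591/44818 = -6398360997/89636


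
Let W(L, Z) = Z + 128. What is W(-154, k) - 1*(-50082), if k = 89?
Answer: 50299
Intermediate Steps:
W(L, Z) = 128 + Z
W(-154, k) - 1*(-50082) = (128 + 89) - 1*(-50082) = 217 + 50082 = 50299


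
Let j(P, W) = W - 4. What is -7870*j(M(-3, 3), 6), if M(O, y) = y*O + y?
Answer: -15740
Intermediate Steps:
M(O, y) = y + O*y (M(O, y) = O*y + y = y + O*y)
j(P, W) = -4 + W
-7870*j(M(-3, 3), 6) = -7870*(-4 + 6) = -7870*2 = -15740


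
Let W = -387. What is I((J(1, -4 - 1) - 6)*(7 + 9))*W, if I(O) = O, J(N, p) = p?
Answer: 68112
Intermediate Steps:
I((J(1, -4 - 1) - 6)*(7 + 9))*W = (((-4 - 1) - 6)*(7 + 9))*(-387) = ((-5 - 6)*16)*(-387) = -11*16*(-387) = -176*(-387) = 68112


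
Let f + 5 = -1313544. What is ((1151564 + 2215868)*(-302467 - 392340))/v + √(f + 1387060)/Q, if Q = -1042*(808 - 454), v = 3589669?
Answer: -137630313272/211157 - √73511/368868 ≈ -6.5179e+5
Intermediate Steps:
f = -1313549 (f = -5 - 1313544 = -1313549)
Q = -368868 (Q = -1042*354 = -368868)
((1151564 + 2215868)*(-302467 - 392340))/v + √(f + 1387060)/Q = ((1151564 + 2215868)*(-302467 - 392340))/3589669 + √(-1313549 + 1387060)/(-368868) = (3367432*(-694807))*(1/3589669) + √73511*(-1/368868) = -2339715325624*1/3589669 - √73511/368868 = -137630313272/211157 - √73511/368868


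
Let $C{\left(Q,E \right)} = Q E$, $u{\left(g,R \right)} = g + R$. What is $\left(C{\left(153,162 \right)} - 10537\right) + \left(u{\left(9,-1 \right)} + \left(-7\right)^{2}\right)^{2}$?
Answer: $17498$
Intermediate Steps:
$u{\left(g,R \right)} = R + g$
$C{\left(Q,E \right)} = E Q$
$\left(C{\left(153,162 \right)} - 10537\right) + \left(u{\left(9,-1 \right)} + \left(-7\right)^{2}\right)^{2} = \left(162 \cdot 153 - 10537\right) + \left(\left(-1 + 9\right) + \left(-7\right)^{2}\right)^{2} = \left(24786 - 10537\right) + \left(8 + 49\right)^{2} = 14249 + 57^{2} = 14249 + 3249 = 17498$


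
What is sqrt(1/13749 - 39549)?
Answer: 20*I*sqrt(18690363102)/13749 ≈ 198.87*I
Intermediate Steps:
sqrt(1/13749 - 39549) = sqrt(-543759200/13749) = 20*I*sqrt(18690363102)/13749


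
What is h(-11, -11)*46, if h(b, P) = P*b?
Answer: 5566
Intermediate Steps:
h(-11, -11)*46 = -11*(-11)*46 = 121*46 = 5566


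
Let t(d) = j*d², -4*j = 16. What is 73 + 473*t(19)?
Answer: -682939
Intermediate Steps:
j = -4 (j = -¼*16 = -4)
t(d) = -4*d²
73 + 473*t(19) = 73 + 473*(-4*19²) = 73 + 473*(-4*361) = 73 + 473*(-1444) = 73 - 683012 = -682939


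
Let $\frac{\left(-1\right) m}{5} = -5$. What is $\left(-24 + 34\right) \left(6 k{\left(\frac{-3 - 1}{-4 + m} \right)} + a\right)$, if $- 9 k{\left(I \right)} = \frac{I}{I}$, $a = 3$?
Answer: $\frac{70}{3} \approx 23.333$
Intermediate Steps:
$m = 25$ ($m = \left(-5\right) \left(-5\right) = 25$)
$k{\left(I \right)} = - \frac{1}{9}$ ($k{\left(I \right)} = - \frac{I \frac{1}{I}}{9} = \left(- \frac{1}{9}\right) 1 = - \frac{1}{9}$)
$\left(-24 + 34\right) \left(6 k{\left(\frac{-3 - 1}{-4 + m} \right)} + a\right) = \left(-24 + 34\right) \left(6 \left(- \frac{1}{9}\right) + 3\right) = 10 \left(- \frac{2}{3} + 3\right) = 10 \cdot \frac{7}{3} = \frac{70}{3}$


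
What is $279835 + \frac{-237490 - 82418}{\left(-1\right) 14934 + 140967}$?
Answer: $\frac{11756041549}{42011} \approx 2.7983 \cdot 10^{5}$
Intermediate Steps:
$279835 + \frac{-237490 - 82418}{\left(-1\right) 14934 + 140967} = 279835 - \frac{319908}{-14934 + 140967} = 279835 - \frac{319908}{126033} = 279835 - \frac{106636}{42011} = \frac{11756041549}{42011}$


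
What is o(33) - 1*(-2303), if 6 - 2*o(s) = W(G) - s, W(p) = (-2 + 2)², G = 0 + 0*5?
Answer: 4645/2 ≈ 2322.5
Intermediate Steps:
G = 0 (G = 0 + 0 = 0)
W(p) = 0 (W(p) = 0² = 0)
o(s) = 3 + s/2 (o(s) = 3 - (0 - s)/2 = 3 - (-1)*s/2 = 3 + s/2)
o(33) - 1*(-2303) = (3 + (½)*33) - 1*(-2303) = (3 + 33/2) + 2303 = 39/2 + 2303 = 4645/2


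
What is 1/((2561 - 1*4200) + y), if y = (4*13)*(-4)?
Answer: -1/1847 ≈ -0.00054142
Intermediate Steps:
y = -208 (y = 52*(-4) = -208)
1/((2561 - 1*4200) + y) = 1/((2561 - 1*4200) - 208) = 1/((2561 - 4200) - 208) = 1/(-1639 - 208) = 1/(-1847) = -1/1847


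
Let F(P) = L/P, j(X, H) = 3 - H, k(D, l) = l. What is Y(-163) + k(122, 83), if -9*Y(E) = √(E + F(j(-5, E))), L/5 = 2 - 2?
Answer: 83 - I*√163/9 ≈ 83.0 - 1.4186*I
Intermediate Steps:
L = 0 (L = 5*(2 - 2) = 5*0 = 0)
F(P) = 0 (F(P) = 0/P = 0)
Y(E) = -√E/9 (Y(E) = -√(E + 0)/9 = -√E/9)
Y(-163) + k(122, 83) = -I*√163/9 + 83 = 83 - I*√163/9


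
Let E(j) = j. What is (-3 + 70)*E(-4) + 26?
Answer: -242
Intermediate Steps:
(-3 + 70)*E(-4) + 26 = (-3 + 70)*(-4) + 26 = 67*(-4) + 26 = -268 + 26 = -242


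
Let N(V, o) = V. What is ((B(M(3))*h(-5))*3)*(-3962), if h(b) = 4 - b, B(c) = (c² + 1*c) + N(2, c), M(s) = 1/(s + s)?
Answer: -469497/2 ≈ -2.3475e+5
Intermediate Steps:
M(s) = 1/(2*s)
B(c) = 2 + c + c² (B(c) = (c² + 1*c) + 2 = (c² + c) + 2 = (c + c²) + 2 = 2 + c + c²)
((B(M(3))*h(-5))*3)*(-3962) = (((2 + (½)/3 + ((½)/3)²)*(4 - 1*(-5)))*3)*(-3962) = (((2 + (½)*(⅓) + ((½)*(⅓))²)*(4 + 5))*3)*(-3962) = (((2 + ⅙ + (⅙)²)*9)*3)*(-3962) = (((2 + ⅙ + 1/36)*9)*3)*(-3962) = (((79/36)*9)*3)*(-3962) = ((79/4)*3)*(-3962) = (237/4)*(-3962) = -469497/2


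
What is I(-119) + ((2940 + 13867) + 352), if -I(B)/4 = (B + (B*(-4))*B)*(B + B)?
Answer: -54021217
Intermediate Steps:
I(B) = -8*B*(B - 4*B²) (I(B) = -4*(B + (B*(-4))*B)*(B + B) = -4*(B + (-4*B)*B)*2*B = -4*(B - 4*B²)*2*B = -8*B*(B - 4*B²))
I(-119) + ((2940 + 13867) + 352) = (-119)²*(-8 + 32*(-119)) + ((2940 + 13867) + 352) = 14161*(-8 - 3808) + (16807 + 352) = 14161*(-3816) + 17159 = -54038376 + 17159 = -54021217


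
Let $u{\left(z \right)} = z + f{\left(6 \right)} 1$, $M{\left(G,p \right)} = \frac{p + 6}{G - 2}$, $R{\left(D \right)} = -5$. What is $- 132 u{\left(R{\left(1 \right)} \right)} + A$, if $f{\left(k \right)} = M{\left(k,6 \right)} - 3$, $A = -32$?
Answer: $628$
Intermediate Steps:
$M{\left(G,p \right)} = \frac{6 + p}{-2 + G}$
$f{\left(k \right)} = -3 + \frac{12}{-2 + k}$ ($f{\left(k \right)} = \frac{6 + 6}{-2 + k} - 3 = \frac{1}{-2 + k} 12 - 3 = \frac{12}{-2 + k} - 3 = -3 + \frac{12}{-2 + k}$)
$u{\left(z \right)} = z$ ($u{\left(z \right)} = z + \frac{3 \left(6 - 6\right)}{-2 + 6} \cdot 1 = z + \frac{3 \left(6 - 6\right)}{4} \cdot 1 = z + 3 \cdot \frac{1}{4} \cdot 0 \cdot 1 = z + 0 \cdot 1 = z + 0 = z$)
$- 132 u{\left(R{\left(1 \right)} \right)} + A = \left(-132\right) \left(-5\right) - 32 = 660 - 32 = 628$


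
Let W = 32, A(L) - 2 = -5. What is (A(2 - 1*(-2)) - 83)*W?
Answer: -2752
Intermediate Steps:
A(L) = -3 (A(L) = 2 - 5 = -3)
(A(2 - 1*(-2)) - 83)*W = (-3 - 83)*32 = -86*32 = -2752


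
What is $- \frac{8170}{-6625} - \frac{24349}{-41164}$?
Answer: $\frac{99524401}{54542300} \approx 1.8247$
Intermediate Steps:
$- \frac{8170}{-6625} - \frac{24349}{-41164} = \left(-8170\right) \left(- \frac{1}{6625}\right) - - \frac{24349}{41164} = \frac{1634}{1325} + \frac{24349}{41164} = \frac{99524401}{54542300}$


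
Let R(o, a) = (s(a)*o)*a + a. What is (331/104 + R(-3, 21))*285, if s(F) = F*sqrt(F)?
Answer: 716775/104 - 377055*sqrt(21) ≈ -1.7210e+6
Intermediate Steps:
s(F) = F**(3/2)
R(o, a) = a + o*a**(5/2) (R(o, a) = (a**(3/2)*o)*a + a = (o*a**(3/2))*a + a = o*a**(5/2) + a = a + o*a**(5/2))
(331/104 + R(-3, 21))*285 = (331/104 + (21 - 1323*sqrt(21)))*285 = (2515/104 - 1323*sqrt(21))*285 = 716775/104 - 377055*sqrt(21)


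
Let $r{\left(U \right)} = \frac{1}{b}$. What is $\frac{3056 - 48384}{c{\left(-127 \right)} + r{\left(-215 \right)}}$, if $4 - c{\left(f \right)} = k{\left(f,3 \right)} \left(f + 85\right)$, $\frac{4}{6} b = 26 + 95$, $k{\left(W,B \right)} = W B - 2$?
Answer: $\frac{4113516}{1459441} \approx 2.8186$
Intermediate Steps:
$k{\left(W,B \right)} = -2 + B W$ ($k{\left(W,B \right)} = B W - 2 = -2 + B W$)
$b = \frac{363}{2}$ ($b = \frac{3 \left(26 + 95\right)}{2} = \frac{3}{2} \cdot 121 = \frac{363}{2} \approx 181.5$)
$c{\left(f \right)} = 4 - \left(-2 + 3 f\right) \left(85 + f\right)$ ($c{\left(f \right)} = 4 - \left(-2 + 3 f\right) \left(f + 85\right) = 4 - \left(-2 + 3 f\right) \left(85 + f\right)$)
$r{\left(U \right)} = \frac{2}{363}$ ($r{\left(U \right)} = \frac{1}{\frac{363}{2}} = \frac{2}{363}$)
$\frac{3056 - 48384}{c{\left(-127 \right)} + r{\left(-215 \right)}} = \frac{3056 - 48384}{\left(174 - -32131 - 3 \left(-127\right)^{2}\right) + \frac{2}{363}} = - \frac{45328}{\left(174 + 32131 - 48387\right) + \frac{2}{363}} = - \frac{45328}{-16082 + \frac{2}{363}} = - \frac{45328}{- \frac{5837764}{363}} = \left(-45328\right) \left(- \frac{363}{5837764}\right) = \frac{4113516}{1459441}$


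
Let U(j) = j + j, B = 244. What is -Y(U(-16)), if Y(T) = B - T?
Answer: -276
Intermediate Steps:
U(j) = 2*j
Y(T) = 244 - T
-Y(U(-16)) = -(244 - 2*(-16)) = -(244 - 1*(-32)) = -(244 + 32) = -1*276 = -276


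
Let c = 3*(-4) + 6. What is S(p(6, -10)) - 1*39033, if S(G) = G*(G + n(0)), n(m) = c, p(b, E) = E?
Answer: -38873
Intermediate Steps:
c = -6 (c = -12 + 6 = -6)
n(m) = -6
S(G) = G*(-6 + G) (S(G) = G*(G - 6) = G*(-6 + G))
S(p(6, -10)) - 1*39033 = -10*(-6 - 10) - 1*39033 = -10*(-16) - 39033 = 160 - 39033 = -38873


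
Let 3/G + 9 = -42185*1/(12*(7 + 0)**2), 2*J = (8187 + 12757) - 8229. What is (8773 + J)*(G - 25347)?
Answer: -36416126224863/94954 ≈ -3.8351e+8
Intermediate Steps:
J = 12715/2 (J = ((8187 + 12757) - 8229)/2 = (20944 - 8229)/2 = (1/2)*12715 = 12715/2 ≈ 6357.5)
G = -1764/47477 (G = 3/(-9 - 42185*1/(12*(7 + 0)**2)) = 3/(-9 - 42185/(12*7**2)) = 3/(-9 - 42185/(12*49)) = 3/(-9 - 42185/588) = 3/(-47477/588) = 3*(-588/47477) = -1764/47477 ≈ -0.037155)
(8773 + J)*(G - 25347) = (8773 + 12715/2)*(-1764/47477 - 25347) = (30261/2)*(-1203401283/47477) = -36416126224863/94954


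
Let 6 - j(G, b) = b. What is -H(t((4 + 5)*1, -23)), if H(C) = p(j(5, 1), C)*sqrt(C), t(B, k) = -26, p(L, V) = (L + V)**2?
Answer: -441*I*sqrt(26) ≈ -2248.7*I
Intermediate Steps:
j(G, b) = 6 - b
H(C) = sqrt(C)*(5 + C)**2 (H(C) = ((6 - 1*1) + C)**2*sqrt(C) = ((6 - 1) + C)**2*sqrt(C) = (5 + C)**2*sqrt(C) = sqrt(C)*(5 + C)**2)
-H(t((4 + 5)*1, -23)) = -sqrt(-26)*(5 - 26)**2 = -I*sqrt(26)*(-21)**2 = -I*sqrt(26)*441 = -441*I*sqrt(26)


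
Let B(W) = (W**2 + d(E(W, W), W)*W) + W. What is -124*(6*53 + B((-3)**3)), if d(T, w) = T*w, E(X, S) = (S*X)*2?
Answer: -131923848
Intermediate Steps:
E(X, S) = 2*S*X
B(W) = W + W**2 + 2*W**4 (B(W) = (W**2 + ((2*W*W)*W)*W) + W = (W**2 + ((2*W**2)*W)*W) + W = (W**2 + (2*W**3)*W) + W = (W**2 + 2*W**4) + W = W + W**2 + 2*W**4)
-124*(6*53 + B((-3)**3)) = -124*(6*53 + (-3)**3*(1 + (-3)**3 + 2*((-3)**3)**3)) = -124*(318 - 27*(1 - 27 + 2*(-27)**3)) = -124*(318 - 27*(1 - 27 + 2*(-19683))) = -124*(318 - 27*(1 - 27 - 39366)) = -124*(318 - 27*(-39392)) = -124*(318 + 1063584) = -124*1063902 = -131923848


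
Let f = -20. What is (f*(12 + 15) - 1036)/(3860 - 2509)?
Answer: -1576/1351 ≈ -1.1665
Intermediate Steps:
(f*(12 + 15) - 1036)/(3860 - 2509) = (-20*(12 + 15) - 1036)/(3860 - 2509) = (-20*27 - 1036)/1351 = (-540 - 1036)*(1/1351) = -1576*1/1351 = -1576/1351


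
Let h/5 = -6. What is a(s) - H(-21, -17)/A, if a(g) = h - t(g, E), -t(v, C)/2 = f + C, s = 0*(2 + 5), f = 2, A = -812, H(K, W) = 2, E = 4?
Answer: -7307/406 ≈ -17.998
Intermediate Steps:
h = -30 (h = 5*(-6) = -30)
s = 0 (s = 0*7 = 0)
t(v, C) = -4 - 2*C (t(v, C) = -2*(2 + C) = -4 - 2*C)
a(g) = -18 (a(g) = -30 - (-4 - 2*4) = -30 - (-4 - 8) = -30 - 1*(-12) = -30 + 12 = -18)
a(s) - H(-21, -17)/A = -18 - 2/(-812) = -18 - 2*(-1)/812 = -18 - 1*(-1/406) = -18 + 1/406 = -7307/406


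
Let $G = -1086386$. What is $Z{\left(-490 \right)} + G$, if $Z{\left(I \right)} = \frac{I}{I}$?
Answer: $-1086385$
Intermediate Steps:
$Z{\left(I \right)} = 1$
$Z{\left(-490 \right)} + G = 1 - 1086386 = -1086385$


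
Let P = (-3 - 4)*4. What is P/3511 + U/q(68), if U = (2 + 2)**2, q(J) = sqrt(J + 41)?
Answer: -28/3511 + 16*sqrt(109)/109 ≈ 1.5245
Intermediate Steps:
q(J) = sqrt(41 + J)
U = 16 (U = 4**2 = 16)
P = -28 (P = -7*4 = -28)
P/3511 + U/q(68) = -28/3511 + 16/(sqrt(41 + 68)) = -28*1/3511 + 16/(sqrt(109)) = -28/3511 + 16*(sqrt(109)/109) = -28/3511 + 16*sqrt(109)/109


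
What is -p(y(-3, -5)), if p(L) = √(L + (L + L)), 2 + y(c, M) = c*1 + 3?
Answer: -I*√6 ≈ -2.4495*I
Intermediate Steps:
y(c, M) = 1 + c (y(c, M) = -2 + (c*1 + 3) = -2 + (c + 3) = -2 + (3 + c) = 1 + c)
p(L) = √3*√L (p(L) = √(L + 2*L) = √(3*L) = √3*√L)
-p(y(-3, -5)) = -√3*√(1 - 3) = -√3*√(-2) = -√3*I*√2 = -I*√6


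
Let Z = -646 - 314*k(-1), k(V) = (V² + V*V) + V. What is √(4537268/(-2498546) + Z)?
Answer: I*√1501089850590922/1249273 ≈ 31.013*I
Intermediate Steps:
k(V) = V + 2*V² (k(V) = (V² + V²) + V = 2*V² + V = V + 2*V²)
Z = -960 (Z = -646 - (-314)*(1 + 2*(-1)) = -646 - (-314)*(1 - 2) = -646 - (-314)*(-1) = -646 - 314*1 = -646 - 314 = -960)
√(4537268/(-2498546) + Z) = √(4537268/(-2498546) - 960) = √(4537268*(-1/2498546) - 960) = √(-2268634/1249273 - 960) = √(-1201570714/1249273) = I*√1501089850590922/1249273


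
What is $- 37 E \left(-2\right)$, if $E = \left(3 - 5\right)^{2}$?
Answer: $296$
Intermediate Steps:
$E = 4$ ($E = \left(-2\right)^{2} = 4$)
$- 37 E \left(-2\right) = \left(-37\right) 4 \left(-2\right) = \left(-148\right) \left(-2\right) = 296$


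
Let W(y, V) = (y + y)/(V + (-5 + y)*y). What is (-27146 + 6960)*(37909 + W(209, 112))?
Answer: -8178026597275/10687 ≈ -7.6523e+8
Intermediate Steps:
W(y, V) = 2*y/(V + y*(-5 + y)) (W(y, V) = (2*y)/(V + y*(-5 + y)) = 2*y/(V + y*(-5 + y)))
(-27146 + 6960)*(37909 + W(209, 112)) = (-27146 + 6960)*(37909 + 2*209/(112 + 209² - 5*209)) = -20186*(37909 + 2*209/(112 + 43681 - 1045)) = -20186*(37909 + 2*209/42748) = -20186*(37909 + 2*209*(1/42748)) = -20186*(37909 + 209/21374) = -20186*810267175/21374 = -8178026597275/10687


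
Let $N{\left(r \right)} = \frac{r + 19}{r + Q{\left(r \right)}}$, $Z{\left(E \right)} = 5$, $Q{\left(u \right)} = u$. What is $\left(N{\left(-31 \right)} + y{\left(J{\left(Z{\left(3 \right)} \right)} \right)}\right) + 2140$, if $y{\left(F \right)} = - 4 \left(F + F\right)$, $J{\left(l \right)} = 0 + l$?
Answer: $\frac{65106}{31} \approx 2100.2$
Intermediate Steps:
$J{\left(l \right)} = l$
$N{\left(r \right)} = \frac{19 + r}{2 r}$ ($N{\left(r \right)} = \frac{r + 19}{r + r} = \frac{19 + r}{2 r}$)
$y{\left(F \right)} = - 8 F$ ($y{\left(F \right)} = - 4 \cdot 2 F = - 8 F$)
$\left(N{\left(-31 \right)} + y{\left(J{\left(Z{\left(3 \right)} \right)} \right)}\right) + 2140 = \left(\frac{19 - 31}{2 \left(-31\right)} - 40\right) + 2140 = \left(\frac{1}{2} \left(- \frac{1}{31}\right) \left(-12\right) - 40\right) + 2140 = \left(\frac{6}{31} - 40\right) + 2140 = - \frac{1234}{31} + 2140 = \frac{65106}{31}$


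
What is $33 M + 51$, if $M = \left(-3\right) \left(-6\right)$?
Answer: $645$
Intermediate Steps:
$M = 18$
$33 M + 51 = 33 \cdot 18 + 51 = 594 + 51 = 645$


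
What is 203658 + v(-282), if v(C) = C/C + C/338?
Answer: 34418230/169 ≈ 2.0366e+5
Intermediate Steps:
v(C) = 1 + C/338 (v(C) = 1 + C*(1/338) = 1 + C/338)
203658 + v(-282) = 203658 + (1 + (1/338)*(-282)) = 203658 + (1 - 141/169) = 203658 + 28/169 = 34418230/169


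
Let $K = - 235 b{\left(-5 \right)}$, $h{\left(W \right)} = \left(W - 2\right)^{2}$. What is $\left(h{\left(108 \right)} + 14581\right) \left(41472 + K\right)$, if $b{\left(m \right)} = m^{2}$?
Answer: $919007749$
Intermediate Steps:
$h{\left(W \right)} = \left(-2 + W\right)^{2}$
$K = -5875$ ($K = - 235 \left(-5\right)^{2} = \left(-235\right) 25 = -5875$)
$\left(h{\left(108 \right)} + 14581\right) \left(41472 + K\right) = \left(\left(-2 + 108\right)^{2} + 14581\right) \left(41472 - 5875\right) = \left(106^{2} + 14581\right) 35597 = \left(11236 + 14581\right) 35597 = 25817 \cdot 35597 = 919007749$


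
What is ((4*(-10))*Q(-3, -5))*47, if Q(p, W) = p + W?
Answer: 15040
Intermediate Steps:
Q(p, W) = W + p
((4*(-10))*Q(-3, -5))*47 = ((4*(-10))*(-5 - 3))*47 = -40*(-8)*47 = 320*47 = 15040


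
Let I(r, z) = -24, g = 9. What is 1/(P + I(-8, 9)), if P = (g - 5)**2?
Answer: -1/8 ≈ -0.12500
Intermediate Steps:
P = 16 (P = (9 - 5)**2 = 4**2 = 16)
1/(P + I(-8, 9)) = 1/(16 - 24) = 1/(-8) = -1/8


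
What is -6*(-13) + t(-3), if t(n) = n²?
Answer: 87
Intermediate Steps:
-6*(-13) + t(-3) = -6*(-13) + (-3)² = 78 + 9 = 87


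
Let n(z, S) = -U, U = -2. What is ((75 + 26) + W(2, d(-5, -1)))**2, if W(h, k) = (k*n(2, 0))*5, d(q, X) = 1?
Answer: 12321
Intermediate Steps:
n(z, S) = 2 (n(z, S) = -1*(-2) = 2)
W(h, k) = 10*k (W(h, k) = (k*2)*5 = (2*k)*5 = 10*k)
((75 + 26) + W(2, d(-5, -1)))**2 = ((75 + 26) + 10*1)**2 = (101 + 10)**2 = 111**2 = 12321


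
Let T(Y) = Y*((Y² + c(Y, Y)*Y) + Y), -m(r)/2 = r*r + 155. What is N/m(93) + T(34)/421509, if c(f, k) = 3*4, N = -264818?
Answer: 56289924109/3710965236 ≈ 15.169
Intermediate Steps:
c(f, k) = 12
m(r) = -310 - 2*r² (m(r) = -2*(r*r + 155) = -2*(r² + 155) = -2*(155 + r²) = -310 - 2*r²)
T(Y) = Y*(Y² + 13*Y) (T(Y) = Y*((Y² + 12*Y) + Y) = Y*(Y² + 13*Y))
N/m(93) + T(34)/421509 = -264818/(-310 - 2*93²) + (34²*(13 + 34))/421509 = -264818/(-310 - 2*8649) + (1156*47)*(1/421509) = -264818/(-310 - 17298) + 54332*(1/421509) = -264818/(-17608) + 54332/421509 = -264818*(-1/17608) + 54332/421509 = 132409/8804 + 54332/421509 = 56289924109/3710965236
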